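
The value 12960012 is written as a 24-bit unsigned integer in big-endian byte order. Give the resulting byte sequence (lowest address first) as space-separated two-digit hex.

C5 C1 0C

12960012 in hexadecimal, padded to 24 bits, is 0xC5C10C.
Split into bytes (most-significant first): C5 C1 0C.
Big-endian: lowest address holds the most-significant byte.
So the memory order matches the most-significant-first order: C5 C1 0C.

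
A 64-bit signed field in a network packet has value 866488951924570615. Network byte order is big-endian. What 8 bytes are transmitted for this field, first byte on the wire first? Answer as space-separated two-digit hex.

0C 06 63 1C 65 43 B9 F7

866488951924570615 in hexadecimal, padded to 64 bits, is 0x0C06631C6543B9F7.
Split into bytes (most-significant first): 0C 06 63 1C 65 43 B9 F7.
Big-endian: lowest address holds the most-significant byte.
So the memory order matches the most-significant-first order: 0C 06 63 1C 65 43 B9 F7.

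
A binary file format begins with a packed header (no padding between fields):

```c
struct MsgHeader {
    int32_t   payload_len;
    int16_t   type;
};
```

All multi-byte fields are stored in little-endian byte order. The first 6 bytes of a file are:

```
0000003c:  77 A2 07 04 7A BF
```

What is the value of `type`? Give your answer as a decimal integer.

`type` follows `payload_len` (4 bytes), so it starts at byte offset 4 and occupies 2 bytes.
Bytes at offsets 4..5: 7A BF.
Little-endian: lowest address holds the least-significant byte.
Reassemble most-significant byte first: BF 7A → 0xBF7A.
Top bit is set, so as a signed 16-bit value this is 0xBF7A − 2^16 = -16518.

-16518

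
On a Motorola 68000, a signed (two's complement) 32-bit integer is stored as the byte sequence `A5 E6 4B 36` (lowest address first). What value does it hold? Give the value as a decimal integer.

In big-endian order the high byte comes first in memory.
The bytes are already most-significant first: 0xA5E64B36.
Top bit is set, so as a signed 32-bit value this is 0xA5E64B36 − 2^32 = -1511634122.

-1511634122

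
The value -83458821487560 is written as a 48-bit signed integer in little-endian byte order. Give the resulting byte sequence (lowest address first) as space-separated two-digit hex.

Two's complement of -83458821487560 in 48 bits: 83458821487560 = 0x4BE7C5687BC8; invert → 0xB4183A978437; add 1 → 0xB4183A978438.
Split into bytes (most-significant first): B4 18 3A 97 84 38.
Little-endian: lowest address holds the least-significant byte.
So at ascending addresses the bytes are 38 84 97 3A 18 B4.

38 84 97 3A 18 B4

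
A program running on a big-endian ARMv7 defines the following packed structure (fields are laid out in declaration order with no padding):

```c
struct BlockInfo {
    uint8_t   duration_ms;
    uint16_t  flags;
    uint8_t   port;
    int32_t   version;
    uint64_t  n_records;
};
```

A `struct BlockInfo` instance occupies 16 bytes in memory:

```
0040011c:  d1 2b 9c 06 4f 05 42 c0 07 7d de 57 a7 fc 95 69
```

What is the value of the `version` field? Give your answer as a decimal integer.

`version` follows `duration_ms` (1 B), `flags` (2 B), `port` (1 B), so it starts at offset 1 + 2 + 1 = 4 and occupies 4 bytes.
Bytes at offsets 4..7: 4F 05 42 C0.
In big-endian order the high byte comes first in memory.
The bytes are already most-significant first: 0x4F0542C0.
0x4F0542C0 = 1325744832.

1325744832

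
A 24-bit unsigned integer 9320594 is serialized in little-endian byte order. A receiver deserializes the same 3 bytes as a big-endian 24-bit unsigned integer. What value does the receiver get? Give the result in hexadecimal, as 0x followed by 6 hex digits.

9320594 in 24-bit hexadecimal is 0x8E3892.
Stored little-endian, the bytes at ascending addresses are 92 38 8E.
Read back as big-endian, the last byte is least significant, giving 0x92388E.

0x92388E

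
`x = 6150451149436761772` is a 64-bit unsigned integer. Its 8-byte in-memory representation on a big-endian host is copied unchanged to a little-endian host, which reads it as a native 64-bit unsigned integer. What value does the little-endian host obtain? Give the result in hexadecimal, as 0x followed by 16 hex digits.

0xAC3692E2BBCA5A55

6150451149436761772 in 64-bit hexadecimal is 0x555ACABBE29236AC.
Stored big-endian, the bytes at ascending addresses are 55 5A CA BB E2 92 36 AC.
Read back as little-endian, the first byte is least significant, giving 0xAC3692E2BBCA5A55.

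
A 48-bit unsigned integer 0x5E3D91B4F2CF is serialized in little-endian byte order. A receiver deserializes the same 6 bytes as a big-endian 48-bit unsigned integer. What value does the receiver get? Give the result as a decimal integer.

Stored little-endian, the bytes at ascending addresses are CF F2 B4 91 3D 5E.
Read back as big-endian, the last byte is least significant, giving 0xCFF2B4913D5E.
0xCFF2B4913D5E = 228641318452574.

228641318452574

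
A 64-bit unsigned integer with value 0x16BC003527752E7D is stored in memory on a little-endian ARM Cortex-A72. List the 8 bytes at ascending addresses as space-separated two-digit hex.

Split into bytes (most-significant first): 16 BC 00 35 27 75 2E 7D.
In little-endian order the low byte comes first in memory.
So at ascending addresses the bytes are 7D 2E 75 27 35 00 BC 16.

7D 2E 75 27 35 00 BC 16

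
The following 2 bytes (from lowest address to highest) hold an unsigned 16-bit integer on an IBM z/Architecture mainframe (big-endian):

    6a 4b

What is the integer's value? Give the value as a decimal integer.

Big-endian: lowest address holds the most-significant byte.
The bytes are already most-significant first: 0x6A4B.
0x6A4B = 27211.

27211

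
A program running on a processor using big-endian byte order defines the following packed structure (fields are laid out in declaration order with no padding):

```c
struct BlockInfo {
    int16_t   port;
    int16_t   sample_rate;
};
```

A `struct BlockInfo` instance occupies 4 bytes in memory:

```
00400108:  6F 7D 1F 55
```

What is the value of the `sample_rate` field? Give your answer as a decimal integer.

`sample_rate` follows `port` (2 bytes), so it starts at byte offset 2 and occupies 2 bytes.
Bytes at offsets 2..3: 1F 55.
Big-endian: lowest address holds the most-significant byte.
The bytes are already most-significant first: 0x1F55.
0x1F55 = 8021.

8021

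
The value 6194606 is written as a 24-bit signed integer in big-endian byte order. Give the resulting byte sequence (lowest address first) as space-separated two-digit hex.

6194606 in hexadecimal, padded to 24 bits, is 0x5E85AE.
Split into bytes (most-significant first): 5E 85 AE.
Big-endian stores the most-significant byte at the lowest address.
So the memory order matches the most-significant-first order: 5E 85 AE.

5E 85 AE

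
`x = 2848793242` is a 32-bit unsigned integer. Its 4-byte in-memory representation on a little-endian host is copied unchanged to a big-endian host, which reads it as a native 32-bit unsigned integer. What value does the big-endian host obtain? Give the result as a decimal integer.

2848793242 in 32-bit hexadecimal is 0xA9CD229A.
Stored little-endian, the bytes at ascending addresses are 9A 22 CD A9.
Read back as big-endian, the last byte is least significant, giving 0x9A22CDA9.
0x9A22CDA9 = 2585972137.

2585972137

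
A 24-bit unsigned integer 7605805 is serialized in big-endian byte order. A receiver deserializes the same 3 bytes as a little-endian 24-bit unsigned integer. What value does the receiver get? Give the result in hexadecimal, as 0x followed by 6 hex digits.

7605805 in 24-bit hexadecimal is 0x740E2D.
Stored big-endian, the bytes at ascending addresses are 74 0E 2D.
Read back as little-endian, the first byte is least significant, giving 0x2D0E74.

0x2D0E74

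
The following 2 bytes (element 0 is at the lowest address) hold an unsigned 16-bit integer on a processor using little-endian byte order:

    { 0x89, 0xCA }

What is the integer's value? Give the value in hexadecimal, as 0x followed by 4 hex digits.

0xCA89

Little-endian: lowest address holds the least-significant byte.
Reassemble most-significant byte first: CA 89 → 0xCA89.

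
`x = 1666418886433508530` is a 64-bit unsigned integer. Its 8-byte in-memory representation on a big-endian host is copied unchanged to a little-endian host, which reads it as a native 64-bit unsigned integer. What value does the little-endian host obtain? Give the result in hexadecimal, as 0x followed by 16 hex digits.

0xB20CDFEC254F2017

1666418886433508530 in 64-bit hexadecimal is 0x17204F25ECDF0CB2.
Stored big-endian, the bytes at ascending addresses are 17 20 4F 25 EC DF 0C B2.
Read back as little-endian, the first byte is least significant, giving 0xB20CDFEC254F2017.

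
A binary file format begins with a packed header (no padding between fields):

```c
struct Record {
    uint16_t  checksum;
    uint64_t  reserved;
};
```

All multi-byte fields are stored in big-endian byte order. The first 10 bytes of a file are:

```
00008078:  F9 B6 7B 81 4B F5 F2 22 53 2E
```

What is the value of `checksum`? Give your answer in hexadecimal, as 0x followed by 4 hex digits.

`checksum` is the first field, at byte offset 0, occupying 2 bytes.
Bytes at offsets 0..1: F9 B6.
In big-endian order the high byte comes first in memory.
The bytes are already most-significant first: 0xF9B6.

0xF9B6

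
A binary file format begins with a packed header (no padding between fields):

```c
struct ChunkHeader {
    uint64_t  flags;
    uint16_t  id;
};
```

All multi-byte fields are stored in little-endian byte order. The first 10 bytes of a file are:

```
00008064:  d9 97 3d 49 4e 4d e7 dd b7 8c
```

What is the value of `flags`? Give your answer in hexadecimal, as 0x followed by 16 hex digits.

0xDDE74D4E493D97D9

`flags` is the first field, at byte offset 0, occupying 8 bytes.
Bytes at offsets 0..7: D9 97 3D 49 4E 4D E7 DD.
Little-endian: lowest address holds the least-significant byte.
Reassemble most-significant byte first: DD E7 4D 4E 49 3D 97 D9 → 0xDDE74D4E493D97D9.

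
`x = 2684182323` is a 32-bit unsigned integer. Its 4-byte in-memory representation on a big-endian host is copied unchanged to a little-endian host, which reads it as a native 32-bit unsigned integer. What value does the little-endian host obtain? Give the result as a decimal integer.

2684182323 in 32-bit hexadecimal is 0x9FFD5F33.
Stored big-endian, the bytes at ascending addresses are 9F FD 5F 33.
Read back as little-endian, the first byte is least significant, giving 0x335FFD9F.
0x335FFD9F = 861928863.

861928863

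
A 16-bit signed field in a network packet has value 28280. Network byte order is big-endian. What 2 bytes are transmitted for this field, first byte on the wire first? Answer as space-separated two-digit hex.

28280 in hexadecimal, padded to 16 bits, is 0x6E78.
Split into bytes (most-significant first): 6E 78.
Big-endian: lowest address holds the most-significant byte.
So the memory order matches the most-significant-first order: 6E 78.

6E 78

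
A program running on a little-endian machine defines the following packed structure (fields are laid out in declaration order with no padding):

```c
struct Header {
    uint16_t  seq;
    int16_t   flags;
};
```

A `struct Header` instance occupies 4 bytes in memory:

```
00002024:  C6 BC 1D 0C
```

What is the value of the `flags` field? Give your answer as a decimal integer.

3101

`flags` follows `seq` (2 bytes), so it starts at byte offset 2 and occupies 2 bytes.
Bytes at offsets 2..3: 1D 0C.
In little-endian order the low byte comes first in memory.
Reassemble most-significant byte first: 0C 1D → 0x0C1D.
0x0C1D = 3101.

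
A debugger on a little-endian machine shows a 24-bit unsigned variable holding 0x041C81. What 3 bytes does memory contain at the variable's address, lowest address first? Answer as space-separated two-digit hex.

Split into bytes (most-significant first): 04 1C 81.
Little-endian stores the least-significant byte at the lowest address.
So at ascending addresses the bytes are 81 1C 04.

81 1C 04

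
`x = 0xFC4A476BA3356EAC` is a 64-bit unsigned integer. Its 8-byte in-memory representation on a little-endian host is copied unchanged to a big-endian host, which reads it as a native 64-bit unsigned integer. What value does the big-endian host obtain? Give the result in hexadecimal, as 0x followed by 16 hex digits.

0xAC6E35A36B474AFC

Stored little-endian, the bytes at ascending addresses are AC 6E 35 A3 6B 47 4A FC.
Read back as big-endian, the last byte is least significant, giving 0xAC6E35A36B474AFC.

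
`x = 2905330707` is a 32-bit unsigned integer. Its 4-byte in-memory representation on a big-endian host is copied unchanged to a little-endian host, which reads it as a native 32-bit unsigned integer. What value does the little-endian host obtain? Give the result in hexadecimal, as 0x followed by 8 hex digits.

0x13D42BAD

2905330707 in 32-bit hexadecimal is 0xAD2BD413.
Stored big-endian, the bytes at ascending addresses are AD 2B D4 13.
Read back as little-endian, the first byte is least significant, giving 0x13D42BAD.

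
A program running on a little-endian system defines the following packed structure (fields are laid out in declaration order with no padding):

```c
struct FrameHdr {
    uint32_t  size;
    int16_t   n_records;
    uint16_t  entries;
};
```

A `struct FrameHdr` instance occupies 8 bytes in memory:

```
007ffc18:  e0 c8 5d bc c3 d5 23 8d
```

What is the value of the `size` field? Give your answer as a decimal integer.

`size` is the first field, at byte offset 0, occupying 4 bytes.
Bytes at offsets 0..3: E0 C8 5D BC.
Little-endian stores the least-significant byte at the lowest address.
Reassemble most-significant byte first: BC 5D C8 E0 → 0xBC5DC8E0.
0xBC5DC8E0 = 3160262880.

3160262880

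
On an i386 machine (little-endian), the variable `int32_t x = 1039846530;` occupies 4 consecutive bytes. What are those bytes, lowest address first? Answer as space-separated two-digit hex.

82 CC FA 3D

1039846530 in hexadecimal, padded to 32 bits, is 0x3DFACC82.
Split into bytes (most-significant first): 3D FA CC 82.
In little-endian order the low byte comes first in memory.
So at ascending addresses the bytes are 82 CC FA 3D.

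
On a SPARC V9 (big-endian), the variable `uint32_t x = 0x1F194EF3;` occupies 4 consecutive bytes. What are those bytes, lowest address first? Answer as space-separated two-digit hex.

Split into bytes (most-significant first): 1F 19 4E F3.
In big-endian order the high byte comes first in memory.
So the memory order matches the most-significant-first order: 1F 19 4E F3.

1F 19 4E F3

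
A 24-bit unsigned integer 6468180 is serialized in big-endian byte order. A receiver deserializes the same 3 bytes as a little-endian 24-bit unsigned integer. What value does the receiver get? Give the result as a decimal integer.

5550690

6468180 in 24-bit hexadecimal is 0x62B254.
Stored big-endian, the bytes at ascending addresses are 62 B2 54.
Read back as little-endian, the first byte is least significant, giving 0x54B262.
0x54B262 = 5550690.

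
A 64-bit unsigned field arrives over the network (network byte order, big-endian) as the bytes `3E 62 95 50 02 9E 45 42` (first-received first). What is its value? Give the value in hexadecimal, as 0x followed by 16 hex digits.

In big-endian order the high byte comes first in memory.
The bytes are already most-significant first: 0x3E629550029E4542.

0x3E629550029E4542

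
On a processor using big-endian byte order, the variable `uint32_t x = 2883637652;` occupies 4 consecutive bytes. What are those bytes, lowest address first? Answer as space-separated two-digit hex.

2883637652 in hexadecimal, padded to 32 bits, is 0xABE0D194.
Split into bytes (most-significant first): AB E0 D1 94.
Big-endian: lowest address holds the most-significant byte.
So the memory order matches the most-significant-first order: AB E0 D1 94.

AB E0 D1 94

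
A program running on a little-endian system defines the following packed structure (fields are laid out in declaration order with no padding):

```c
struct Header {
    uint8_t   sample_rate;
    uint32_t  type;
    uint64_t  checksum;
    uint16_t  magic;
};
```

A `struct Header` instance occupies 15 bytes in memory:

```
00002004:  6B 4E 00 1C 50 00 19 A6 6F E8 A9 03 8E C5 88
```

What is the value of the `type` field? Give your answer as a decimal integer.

1344012366

`type` follows `sample_rate` (1 byte), so it starts at byte offset 1 and occupies 4 bytes.
Bytes at offsets 1..4: 4E 00 1C 50.
Little-endian stores the least-significant byte at the lowest address.
Reassemble most-significant byte first: 50 1C 00 4E → 0x501C004E.
0x501C004E = 1344012366.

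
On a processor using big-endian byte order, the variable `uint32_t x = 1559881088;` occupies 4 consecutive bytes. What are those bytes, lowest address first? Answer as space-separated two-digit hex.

1559881088 in hexadecimal, padded to 32 bits, is 0x5CF9E580.
Split into bytes (most-significant first): 5C F9 E5 80.
Big-endian: lowest address holds the most-significant byte.
So the memory order matches the most-significant-first order: 5C F9 E5 80.

5C F9 E5 80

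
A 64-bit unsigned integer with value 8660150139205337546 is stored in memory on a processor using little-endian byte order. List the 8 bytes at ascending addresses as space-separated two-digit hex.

8660150139205337546 in hexadecimal, padded to 64 bits, is 0x782F08AB0CE241CA.
Split into bytes (most-significant first): 78 2F 08 AB 0C E2 41 CA.
In little-endian order the low byte comes first in memory.
So at ascending addresses the bytes are CA 41 E2 0C AB 08 2F 78.

CA 41 E2 0C AB 08 2F 78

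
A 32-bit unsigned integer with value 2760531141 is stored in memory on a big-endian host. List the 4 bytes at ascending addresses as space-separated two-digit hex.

A4 8A 5C C5

2760531141 in hexadecimal, padded to 32 bits, is 0xA48A5CC5.
Split into bytes (most-significant first): A4 8A 5C C5.
Big-endian: lowest address holds the most-significant byte.
So the memory order matches the most-significant-first order: A4 8A 5C C5.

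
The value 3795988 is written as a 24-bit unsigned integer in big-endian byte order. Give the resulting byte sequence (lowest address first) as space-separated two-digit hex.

39 EC 14

3795988 in hexadecimal, padded to 24 bits, is 0x39EC14.
Split into bytes (most-significant first): 39 EC 14.
Big-endian stores the most-significant byte at the lowest address.
So the memory order matches the most-significant-first order: 39 EC 14.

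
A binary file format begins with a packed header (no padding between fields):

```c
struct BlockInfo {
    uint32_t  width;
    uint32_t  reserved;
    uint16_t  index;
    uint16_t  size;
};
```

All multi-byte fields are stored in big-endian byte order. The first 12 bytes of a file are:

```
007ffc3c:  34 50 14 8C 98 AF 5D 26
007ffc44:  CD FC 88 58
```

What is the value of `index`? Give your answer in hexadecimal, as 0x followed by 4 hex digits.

0xCDFC

`index` follows `width` (4 B), `reserved` (4 B), so it starts at offset 4 + 4 = 8 and occupies 2 bytes.
Bytes at offsets 8..9: CD FC.
Big-endian: lowest address holds the most-significant byte.
The bytes are already most-significant first: 0xCDFC.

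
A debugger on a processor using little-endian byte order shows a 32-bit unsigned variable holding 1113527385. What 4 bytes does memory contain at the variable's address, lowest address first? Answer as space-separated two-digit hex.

1113527385 in hexadecimal, padded to 32 bits, is 0x425F1459.
Split into bytes (most-significant first): 42 5F 14 59.
Little-endian stores the least-significant byte at the lowest address.
So at ascending addresses the bytes are 59 14 5F 42.

59 14 5F 42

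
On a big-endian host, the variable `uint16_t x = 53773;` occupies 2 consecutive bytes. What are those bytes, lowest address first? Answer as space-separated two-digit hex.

53773 in hexadecimal, padded to 16 bits, is 0xD20D.
Split into bytes (most-significant first): D2 0D.
Big-endian: lowest address holds the most-significant byte.
So the memory order matches the most-significant-first order: D2 0D.

D2 0D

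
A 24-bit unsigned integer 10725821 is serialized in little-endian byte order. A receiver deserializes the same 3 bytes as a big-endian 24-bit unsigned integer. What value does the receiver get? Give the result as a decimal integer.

10725821 in 24-bit hexadecimal is 0xA3A9BD.
Stored little-endian, the bytes at ascending addresses are BD A9 A3.
Read back as big-endian, the last byte is least significant, giving 0xBDA9A3.
0xBDA9A3 = 12429731.

12429731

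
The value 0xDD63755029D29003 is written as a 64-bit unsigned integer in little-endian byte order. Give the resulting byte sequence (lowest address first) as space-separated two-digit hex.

03 90 D2 29 50 75 63 DD

Split into bytes (most-significant first): DD 63 75 50 29 D2 90 03.
Little-endian stores the least-significant byte at the lowest address.
So at ascending addresses the bytes are 03 90 D2 29 50 75 63 DD.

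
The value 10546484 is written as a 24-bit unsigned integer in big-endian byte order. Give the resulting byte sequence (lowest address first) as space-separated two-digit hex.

A0 ED 34

10546484 in hexadecimal, padded to 24 bits, is 0xA0ED34.
Split into bytes (most-significant first): A0 ED 34.
Big-endian stores the most-significant byte at the lowest address.
So the memory order matches the most-significant-first order: A0 ED 34.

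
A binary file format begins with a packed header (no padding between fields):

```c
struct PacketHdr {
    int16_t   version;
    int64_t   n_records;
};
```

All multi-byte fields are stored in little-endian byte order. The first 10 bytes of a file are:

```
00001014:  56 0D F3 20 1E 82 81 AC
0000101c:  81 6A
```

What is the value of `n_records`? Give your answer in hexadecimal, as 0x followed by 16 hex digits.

`n_records` follows `version` (2 bytes), so it starts at byte offset 2 and occupies 8 bytes.
Bytes at offsets 2..9: F3 20 1E 82 81 AC 81 6A.
In little-endian order the low byte comes first in memory.
Reassemble most-significant byte first: 6A 81 AC 81 82 1E 20 F3 → 0x6A81AC81821E20F3.

0x6A81AC81821E20F3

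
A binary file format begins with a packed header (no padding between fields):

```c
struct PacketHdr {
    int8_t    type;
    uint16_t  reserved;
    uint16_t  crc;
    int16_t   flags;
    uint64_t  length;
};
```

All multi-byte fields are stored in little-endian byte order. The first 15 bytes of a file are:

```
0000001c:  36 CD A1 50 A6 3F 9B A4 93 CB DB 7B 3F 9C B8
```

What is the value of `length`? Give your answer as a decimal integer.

13302577200546681764

`length` follows `type` (1 B), `reserved` (2 B), `crc` (2 B), `flags` (2 B), so it starts at offset 1 + 2 + 2 + 2 = 7 and occupies 8 bytes.
Bytes at offsets 7..14: A4 93 CB DB 7B 3F 9C B8.
In little-endian order the low byte comes first in memory.
Reassemble most-significant byte first: B8 9C 3F 7B DB CB 93 A4 → 0xB89C3F7BDBCB93A4.
0xB89C3F7BDBCB93A4 = 13302577200546681764.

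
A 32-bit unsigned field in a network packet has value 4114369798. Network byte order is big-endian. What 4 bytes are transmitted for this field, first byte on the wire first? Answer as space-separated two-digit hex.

4114369798 in hexadecimal, padded to 32 bits, is 0xF53C4D06.
Split into bytes (most-significant first): F5 3C 4D 06.
Big-endian: lowest address holds the most-significant byte.
So the memory order matches the most-significant-first order: F5 3C 4D 06.

F5 3C 4D 06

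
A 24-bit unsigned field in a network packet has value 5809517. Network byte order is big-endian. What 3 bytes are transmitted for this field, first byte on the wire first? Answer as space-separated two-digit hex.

58 A5 6D

5809517 in hexadecimal, padded to 24 bits, is 0x58A56D.
Split into bytes (most-significant first): 58 A5 6D.
Big-endian stores the most-significant byte at the lowest address.
So the memory order matches the most-significant-first order: 58 A5 6D.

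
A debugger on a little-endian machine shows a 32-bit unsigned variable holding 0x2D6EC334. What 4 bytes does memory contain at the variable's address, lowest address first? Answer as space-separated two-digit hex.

Split into bytes (most-significant first): 2D 6E C3 34.
In little-endian order the low byte comes first in memory.
So at ascending addresses the bytes are 34 C3 6E 2D.

34 C3 6E 2D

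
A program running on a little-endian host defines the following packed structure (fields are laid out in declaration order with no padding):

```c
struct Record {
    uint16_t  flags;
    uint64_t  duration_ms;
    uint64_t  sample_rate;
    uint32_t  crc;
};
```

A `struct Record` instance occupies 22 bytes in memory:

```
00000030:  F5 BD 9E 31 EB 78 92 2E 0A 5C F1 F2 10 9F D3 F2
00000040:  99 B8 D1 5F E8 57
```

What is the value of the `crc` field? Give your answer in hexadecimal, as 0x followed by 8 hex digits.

`crc` follows `flags` (2 B), `duration_ms` (8 B), `sample_rate` (8 B), so it starts at offset 2 + 8 + 8 = 18 and occupies 4 bytes.
Bytes at offsets 18..21: D1 5F E8 57.
Little-endian stores the least-significant byte at the lowest address.
Reassemble most-significant byte first: 57 E8 5F D1 → 0x57E85FD1.

0x57E85FD1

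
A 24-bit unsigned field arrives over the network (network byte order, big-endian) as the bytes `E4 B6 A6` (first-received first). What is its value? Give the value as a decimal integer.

Big-endian: lowest address holds the most-significant byte.
The bytes are already most-significant first: 0xE4B6A6.
0xE4B6A6 = 14988966.

14988966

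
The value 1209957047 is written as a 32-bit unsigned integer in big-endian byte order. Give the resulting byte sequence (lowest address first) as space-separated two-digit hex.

48 1E 7A B7

1209957047 in hexadecimal, padded to 32 bits, is 0x481E7AB7.
Split into bytes (most-significant first): 48 1E 7A B7.
In big-endian order the high byte comes first in memory.
So the memory order matches the most-significant-first order: 48 1E 7A B7.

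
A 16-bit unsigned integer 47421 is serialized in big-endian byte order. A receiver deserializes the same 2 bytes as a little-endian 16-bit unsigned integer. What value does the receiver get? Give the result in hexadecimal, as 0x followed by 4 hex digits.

47421 in 16-bit hexadecimal is 0xB93D.
Stored big-endian, the bytes at ascending addresses are B9 3D.
Read back as little-endian, the first byte is least significant, giving 0x3DB9.

0x3DB9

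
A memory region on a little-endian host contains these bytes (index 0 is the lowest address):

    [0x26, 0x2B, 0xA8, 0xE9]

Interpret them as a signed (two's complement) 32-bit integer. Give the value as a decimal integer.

Little-endian: lowest address holds the least-significant byte.
Reassemble most-significant byte first: E9 A8 2B 26 → 0xE9A82B26.
Top bit is set, so as a signed 32-bit value this is 0xE9A82B26 − 2^32 = -374854874.

-374854874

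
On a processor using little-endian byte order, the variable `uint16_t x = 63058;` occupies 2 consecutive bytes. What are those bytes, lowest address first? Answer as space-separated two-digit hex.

63058 in hexadecimal, padded to 16 bits, is 0xF652.
Split into bytes (most-significant first): F6 52.
Little-endian stores the least-significant byte at the lowest address.
So at ascending addresses the bytes are 52 F6.

52 F6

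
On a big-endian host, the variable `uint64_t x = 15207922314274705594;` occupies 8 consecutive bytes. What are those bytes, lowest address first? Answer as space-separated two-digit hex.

15207922314274705594 in hexadecimal, padded to 64 bits, is 0xD30D64C5121490BA.
Split into bytes (most-significant first): D3 0D 64 C5 12 14 90 BA.
In big-endian order the high byte comes first in memory.
So the memory order matches the most-significant-first order: D3 0D 64 C5 12 14 90 BA.

D3 0D 64 C5 12 14 90 BA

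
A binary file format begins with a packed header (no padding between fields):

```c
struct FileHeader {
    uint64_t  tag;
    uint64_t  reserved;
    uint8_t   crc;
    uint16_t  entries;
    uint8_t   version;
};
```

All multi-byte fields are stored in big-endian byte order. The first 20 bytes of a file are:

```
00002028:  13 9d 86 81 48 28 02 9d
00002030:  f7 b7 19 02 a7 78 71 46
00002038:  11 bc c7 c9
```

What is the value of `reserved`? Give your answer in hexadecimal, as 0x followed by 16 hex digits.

0xF7B71902A7787146

`reserved` follows `tag` (8 bytes), so it starts at byte offset 8 and occupies 8 bytes.
Bytes at offsets 8..15: F7 B7 19 02 A7 78 71 46.
Big-endian stores the most-significant byte at the lowest address.
The bytes are already most-significant first: 0xF7B71902A7787146.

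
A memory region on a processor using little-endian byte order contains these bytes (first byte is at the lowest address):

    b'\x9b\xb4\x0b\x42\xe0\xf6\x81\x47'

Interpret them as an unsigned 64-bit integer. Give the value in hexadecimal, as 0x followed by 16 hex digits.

In little-endian order the low byte comes first in memory.
Reassemble most-significant byte first: 47 81 F6 E0 42 0B B4 9B → 0x4781F6E0420BB49B.

0x4781F6E0420BB49B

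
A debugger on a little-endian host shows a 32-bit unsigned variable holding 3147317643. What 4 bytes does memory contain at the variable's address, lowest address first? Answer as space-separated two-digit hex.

8B 41 98 BB

3147317643 in hexadecimal, padded to 32 bits, is 0xBB98418B.
Split into bytes (most-significant first): BB 98 41 8B.
Little-endian stores the least-significant byte at the lowest address.
So at ascending addresses the bytes are 8B 41 98 BB.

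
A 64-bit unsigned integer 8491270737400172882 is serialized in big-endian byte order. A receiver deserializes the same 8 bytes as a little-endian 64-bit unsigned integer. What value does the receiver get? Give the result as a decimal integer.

8491270737400172882 in 64-bit hexadecimal is 0x75D70DBF3A681152.
Stored big-endian, the bytes at ascending addresses are 75 D7 0D BF 3A 68 11 52.
Read back as little-endian, the first byte is least significant, giving 0x5211683ABF0DD775.
0x5211683ABF0DD775 = 5913622387236919157.

5913622387236919157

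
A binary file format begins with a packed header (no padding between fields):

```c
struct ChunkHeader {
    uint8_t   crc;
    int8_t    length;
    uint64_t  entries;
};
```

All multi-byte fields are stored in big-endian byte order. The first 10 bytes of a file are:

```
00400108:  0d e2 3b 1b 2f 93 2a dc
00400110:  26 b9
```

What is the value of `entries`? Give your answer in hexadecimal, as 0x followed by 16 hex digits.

`entries` follows `crc` (1 B), `length` (1 B), so it starts at offset 1 + 1 = 2 and occupies 8 bytes.
Bytes at offsets 2..9: 3B 1B 2F 93 2A DC 26 B9.
Big-endian: lowest address holds the most-significant byte.
The bytes are already most-significant first: 0x3B1B2F932ADC26B9.

0x3B1B2F932ADC26B9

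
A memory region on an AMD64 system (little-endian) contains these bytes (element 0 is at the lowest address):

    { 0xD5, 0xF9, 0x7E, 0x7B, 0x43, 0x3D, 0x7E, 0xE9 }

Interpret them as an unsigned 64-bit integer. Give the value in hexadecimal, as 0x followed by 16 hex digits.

0xE97E3D437B7EF9D5

In little-endian order the low byte comes first in memory.
Reassemble most-significant byte first: E9 7E 3D 43 7B 7E F9 D5 → 0xE97E3D437B7EF9D5.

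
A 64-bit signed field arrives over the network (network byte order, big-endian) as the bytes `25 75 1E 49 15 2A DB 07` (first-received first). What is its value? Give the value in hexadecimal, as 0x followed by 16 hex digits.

Big-endian stores the most-significant byte at the lowest address.
The bytes are already most-significant first: 0x25751E49152ADB07.

0x25751E49152ADB07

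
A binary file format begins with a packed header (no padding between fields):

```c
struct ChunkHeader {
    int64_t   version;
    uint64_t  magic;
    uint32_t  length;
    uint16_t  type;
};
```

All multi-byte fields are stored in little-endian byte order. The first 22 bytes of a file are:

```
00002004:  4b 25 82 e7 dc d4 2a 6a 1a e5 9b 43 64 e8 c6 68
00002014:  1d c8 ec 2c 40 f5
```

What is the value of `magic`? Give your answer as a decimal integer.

`magic` follows `version` (8 bytes), so it starts at byte offset 8 and occupies 8 bytes.
Bytes at offsets 8..15: 1A E5 9B 43 64 E8 C6 68.
Little-endian: lowest address holds the least-significant byte.
Reassemble most-significant byte first: 68 C6 E8 64 43 9B E5 1A → 0x68C6E864439BE51A.
0x68C6E864439BE51A = 7549977342661879066.

7549977342661879066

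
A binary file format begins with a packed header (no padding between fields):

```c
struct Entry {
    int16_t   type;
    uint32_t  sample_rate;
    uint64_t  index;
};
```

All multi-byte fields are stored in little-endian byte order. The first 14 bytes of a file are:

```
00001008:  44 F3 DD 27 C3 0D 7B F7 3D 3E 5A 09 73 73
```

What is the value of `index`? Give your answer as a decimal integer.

`index` follows `type` (2 B), `sample_rate` (4 B), so it starts at offset 2 + 4 = 6 and occupies 8 bytes.
Bytes at offsets 6..13: 7B F7 3D 3E 5A 09 73 73.
In little-endian order the low byte comes first in memory.
Reassemble most-significant byte first: 73 73 09 5A 3E 3D F7 7B → 0x7373095A3E3DF77B.
0x7373095A3E3DF77B = 8319003219879393147.

8319003219879393147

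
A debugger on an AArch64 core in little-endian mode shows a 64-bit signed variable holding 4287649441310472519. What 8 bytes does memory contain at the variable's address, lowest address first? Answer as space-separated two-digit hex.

47 79 B6 2E 73 CA 80 3B

4287649441310472519 in hexadecimal, padded to 64 bits, is 0x3B80CA732EB67947.
Split into bytes (most-significant first): 3B 80 CA 73 2E B6 79 47.
Little-endian stores the least-significant byte at the lowest address.
So at ascending addresses the bytes are 47 79 B6 2E 73 CA 80 3B.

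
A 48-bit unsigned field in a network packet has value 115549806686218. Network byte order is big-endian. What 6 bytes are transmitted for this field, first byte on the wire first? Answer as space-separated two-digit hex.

115549806686218 in hexadecimal, padded to 48 bits, is 0x6917892E700A.
Split into bytes (most-significant first): 69 17 89 2E 70 0A.
Big-endian: lowest address holds the most-significant byte.
So the memory order matches the most-significant-first order: 69 17 89 2E 70 0A.

69 17 89 2E 70 0A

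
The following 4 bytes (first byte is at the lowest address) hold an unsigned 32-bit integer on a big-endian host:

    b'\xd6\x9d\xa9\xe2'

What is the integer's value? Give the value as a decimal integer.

3600656866

In big-endian order the high byte comes first in memory.
The bytes are already most-significant first: 0xD69DA9E2.
0xD69DA9E2 = 3600656866.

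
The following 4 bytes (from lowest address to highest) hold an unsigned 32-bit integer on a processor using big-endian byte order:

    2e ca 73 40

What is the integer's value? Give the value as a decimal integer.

785019712

In big-endian order the high byte comes first in memory.
The bytes are already most-significant first: 0x2ECA7340.
0x2ECA7340 = 785019712.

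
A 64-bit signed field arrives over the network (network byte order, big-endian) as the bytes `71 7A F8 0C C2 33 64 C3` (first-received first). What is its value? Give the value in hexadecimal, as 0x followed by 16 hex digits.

Big-endian: lowest address holds the most-significant byte.
The bytes are already most-significant first: 0x717AF80CC23364C3.

0x717AF80CC23364C3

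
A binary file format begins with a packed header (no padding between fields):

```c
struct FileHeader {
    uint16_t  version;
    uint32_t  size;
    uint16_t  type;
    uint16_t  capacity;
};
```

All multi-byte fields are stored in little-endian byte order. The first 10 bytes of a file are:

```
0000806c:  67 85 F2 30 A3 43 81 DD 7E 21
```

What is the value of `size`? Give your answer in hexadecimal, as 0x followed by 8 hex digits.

`size` follows `version` (2 bytes), so it starts at byte offset 2 and occupies 4 bytes.
Bytes at offsets 2..5: F2 30 A3 43.
In little-endian order the low byte comes first in memory.
Reassemble most-significant byte first: 43 A3 30 F2 → 0x43A330F2.

0x43A330F2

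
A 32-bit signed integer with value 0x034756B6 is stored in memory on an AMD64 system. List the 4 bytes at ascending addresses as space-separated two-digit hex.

Split into bytes (most-significant first): 03 47 56 B6.
In little-endian order the low byte comes first in memory.
So at ascending addresses the bytes are B6 56 47 03.

B6 56 47 03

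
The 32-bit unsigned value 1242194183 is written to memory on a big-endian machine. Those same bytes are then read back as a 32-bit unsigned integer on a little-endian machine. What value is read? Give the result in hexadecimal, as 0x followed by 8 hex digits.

1242194183 in 32-bit hexadecimal is 0x4A0A6107.
Stored big-endian, the bytes at ascending addresses are 4A 0A 61 07.
Read back as little-endian, the first byte is least significant, giving 0x07610A4A.

0x07610A4A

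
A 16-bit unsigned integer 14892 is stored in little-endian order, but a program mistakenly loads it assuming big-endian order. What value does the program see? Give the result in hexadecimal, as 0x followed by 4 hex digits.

0x2C3A

14892 in 16-bit hexadecimal is 0x3A2C.
Stored little-endian, the bytes at ascending addresses are 2C 3A.
Read back as big-endian, the last byte is least significant, giving 0x2C3A.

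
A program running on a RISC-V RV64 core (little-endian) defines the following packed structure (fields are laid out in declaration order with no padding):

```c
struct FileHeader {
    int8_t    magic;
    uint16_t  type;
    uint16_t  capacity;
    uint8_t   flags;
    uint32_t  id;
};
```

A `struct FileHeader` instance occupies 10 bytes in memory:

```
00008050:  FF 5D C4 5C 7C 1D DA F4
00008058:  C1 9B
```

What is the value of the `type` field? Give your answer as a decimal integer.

50269

`type` follows `magic` (1 byte), so it starts at byte offset 1 and occupies 2 bytes.
Bytes at offsets 1..2: 5D C4.
Little-endian: lowest address holds the least-significant byte.
Reassemble most-significant byte first: C4 5D → 0xC45D.
0xC45D = 50269.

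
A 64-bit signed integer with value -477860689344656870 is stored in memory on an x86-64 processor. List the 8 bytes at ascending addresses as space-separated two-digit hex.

1A 0A 7D 1F 3C 4C 5E F9

Two's complement of -477860689344656870 in 64 bits: 477860689344656870 = 0x06A1B3C3E082F5E6; invert → 0xF95E4C3C1F7D0A19; add 1 → 0xF95E4C3C1F7D0A1A.
Split into bytes (most-significant first): F9 5E 4C 3C 1F 7D 0A 1A.
In little-endian order the low byte comes first in memory.
So at ascending addresses the bytes are 1A 0A 7D 1F 3C 4C 5E F9.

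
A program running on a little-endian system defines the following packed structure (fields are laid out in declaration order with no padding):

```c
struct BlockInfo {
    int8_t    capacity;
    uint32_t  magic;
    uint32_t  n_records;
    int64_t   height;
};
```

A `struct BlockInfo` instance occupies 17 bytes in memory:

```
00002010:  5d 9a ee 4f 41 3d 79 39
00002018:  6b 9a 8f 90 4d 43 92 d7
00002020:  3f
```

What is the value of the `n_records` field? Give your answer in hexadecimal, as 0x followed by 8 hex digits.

0x6B39793D

`n_records` follows `capacity` (1 B), `magic` (4 B), so it starts at offset 1 + 4 = 5 and occupies 4 bytes.
Bytes at offsets 5..8: 3D 79 39 6B.
Little-endian stores the least-significant byte at the lowest address.
Reassemble most-significant byte first: 6B 39 79 3D → 0x6B39793D.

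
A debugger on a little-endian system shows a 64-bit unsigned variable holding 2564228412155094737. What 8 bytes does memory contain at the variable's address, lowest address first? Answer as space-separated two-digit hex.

2564228412155094737 in hexadecimal, padded to 64 bits, is 0x2395F827AD77E6D1.
Split into bytes (most-significant first): 23 95 F8 27 AD 77 E6 D1.
In little-endian order the low byte comes first in memory.
So at ascending addresses the bytes are D1 E6 77 AD 27 F8 95 23.

D1 E6 77 AD 27 F8 95 23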